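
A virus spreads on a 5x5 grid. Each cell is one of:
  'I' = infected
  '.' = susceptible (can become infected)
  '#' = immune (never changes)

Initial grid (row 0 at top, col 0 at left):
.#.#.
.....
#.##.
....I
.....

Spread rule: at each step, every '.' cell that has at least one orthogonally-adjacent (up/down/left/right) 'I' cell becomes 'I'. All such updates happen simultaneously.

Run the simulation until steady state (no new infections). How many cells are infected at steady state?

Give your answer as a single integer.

Answer: 20

Derivation:
Step 0 (initial): 1 infected
Step 1: +3 new -> 4 infected
Step 2: +3 new -> 7 infected
Step 3: +4 new -> 11 infected
Step 4: +4 new -> 15 infected
Step 5: +3 new -> 18 infected
Step 6: +1 new -> 19 infected
Step 7: +1 new -> 20 infected
Step 8: +0 new -> 20 infected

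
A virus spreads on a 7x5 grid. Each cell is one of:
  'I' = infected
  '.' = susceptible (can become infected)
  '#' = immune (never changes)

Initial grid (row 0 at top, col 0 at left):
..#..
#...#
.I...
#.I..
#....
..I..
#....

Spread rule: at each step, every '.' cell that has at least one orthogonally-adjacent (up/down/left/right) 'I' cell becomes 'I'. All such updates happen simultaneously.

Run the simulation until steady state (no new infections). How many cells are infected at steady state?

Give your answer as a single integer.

Answer: 29

Derivation:
Step 0 (initial): 3 infected
Step 1: +9 new -> 12 infected
Step 2: +10 new -> 22 infected
Step 3: +5 new -> 27 infected
Step 4: +1 new -> 28 infected
Step 5: +1 new -> 29 infected
Step 6: +0 new -> 29 infected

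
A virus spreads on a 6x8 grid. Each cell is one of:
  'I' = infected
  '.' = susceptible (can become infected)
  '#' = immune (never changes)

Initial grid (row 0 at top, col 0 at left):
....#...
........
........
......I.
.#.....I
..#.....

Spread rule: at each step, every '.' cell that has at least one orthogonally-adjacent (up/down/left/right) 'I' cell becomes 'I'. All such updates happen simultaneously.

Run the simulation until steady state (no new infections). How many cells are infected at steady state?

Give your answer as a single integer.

Step 0 (initial): 2 infected
Step 1: +5 new -> 7 infected
Step 2: +6 new -> 13 infected
Step 3: +7 new -> 20 infected
Step 4: +7 new -> 27 infected
Step 5: +5 new -> 32 infected
Step 6: +4 new -> 36 infected
Step 7: +4 new -> 40 infected
Step 8: +3 new -> 43 infected
Step 9: +2 new -> 45 infected
Step 10: +0 new -> 45 infected

Answer: 45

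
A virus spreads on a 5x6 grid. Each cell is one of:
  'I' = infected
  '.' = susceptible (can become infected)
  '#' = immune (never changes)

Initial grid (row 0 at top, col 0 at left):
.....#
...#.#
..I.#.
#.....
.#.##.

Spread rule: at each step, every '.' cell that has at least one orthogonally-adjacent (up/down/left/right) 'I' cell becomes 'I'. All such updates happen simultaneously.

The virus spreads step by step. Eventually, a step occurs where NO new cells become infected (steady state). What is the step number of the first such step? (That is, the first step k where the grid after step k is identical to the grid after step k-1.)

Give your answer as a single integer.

Step 0 (initial): 1 infected
Step 1: +4 new -> 5 infected
Step 2: +6 new -> 11 infected
Step 3: +4 new -> 15 infected
Step 4: +3 new -> 18 infected
Step 5: +3 new -> 21 infected
Step 6: +0 new -> 21 infected

Answer: 6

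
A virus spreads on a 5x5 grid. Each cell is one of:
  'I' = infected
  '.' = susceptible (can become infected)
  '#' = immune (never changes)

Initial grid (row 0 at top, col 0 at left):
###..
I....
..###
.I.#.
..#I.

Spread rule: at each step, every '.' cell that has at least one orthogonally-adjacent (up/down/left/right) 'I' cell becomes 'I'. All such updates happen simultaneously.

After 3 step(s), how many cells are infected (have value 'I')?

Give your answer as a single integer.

Step 0 (initial): 3 infected
Step 1: +7 new -> 10 infected
Step 2: +3 new -> 13 infected
Step 3: +1 new -> 14 infected

Answer: 14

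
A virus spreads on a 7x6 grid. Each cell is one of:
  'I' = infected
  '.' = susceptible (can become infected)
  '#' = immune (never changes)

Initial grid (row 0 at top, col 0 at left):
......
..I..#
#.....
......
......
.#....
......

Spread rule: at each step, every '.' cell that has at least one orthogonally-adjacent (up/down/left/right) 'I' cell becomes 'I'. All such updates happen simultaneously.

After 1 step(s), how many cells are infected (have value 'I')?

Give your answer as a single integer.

Answer: 5

Derivation:
Step 0 (initial): 1 infected
Step 1: +4 new -> 5 infected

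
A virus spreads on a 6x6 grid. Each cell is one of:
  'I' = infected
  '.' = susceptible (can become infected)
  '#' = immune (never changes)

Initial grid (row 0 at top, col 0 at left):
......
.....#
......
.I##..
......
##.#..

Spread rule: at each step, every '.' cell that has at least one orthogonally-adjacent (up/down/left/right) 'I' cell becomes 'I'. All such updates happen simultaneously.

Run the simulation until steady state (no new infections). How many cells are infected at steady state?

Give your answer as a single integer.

Answer: 30

Derivation:
Step 0 (initial): 1 infected
Step 1: +3 new -> 4 infected
Step 2: +5 new -> 9 infected
Step 3: +6 new -> 15 infected
Step 4: +5 new -> 20 infected
Step 5: +6 new -> 26 infected
Step 6: +3 new -> 29 infected
Step 7: +1 new -> 30 infected
Step 8: +0 new -> 30 infected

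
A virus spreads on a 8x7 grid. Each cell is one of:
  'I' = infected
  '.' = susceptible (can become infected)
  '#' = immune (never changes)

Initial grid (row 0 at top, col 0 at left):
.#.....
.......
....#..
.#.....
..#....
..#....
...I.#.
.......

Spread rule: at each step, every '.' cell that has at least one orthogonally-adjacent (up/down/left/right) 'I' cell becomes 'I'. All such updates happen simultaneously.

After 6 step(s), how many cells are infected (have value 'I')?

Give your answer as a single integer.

Step 0 (initial): 1 infected
Step 1: +4 new -> 5 infected
Step 2: +5 new -> 10 infected
Step 3: +7 new -> 17 infected
Step 4: +9 new -> 26 infected
Step 5: +6 new -> 32 infected
Step 6: +7 new -> 39 infected

Answer: 39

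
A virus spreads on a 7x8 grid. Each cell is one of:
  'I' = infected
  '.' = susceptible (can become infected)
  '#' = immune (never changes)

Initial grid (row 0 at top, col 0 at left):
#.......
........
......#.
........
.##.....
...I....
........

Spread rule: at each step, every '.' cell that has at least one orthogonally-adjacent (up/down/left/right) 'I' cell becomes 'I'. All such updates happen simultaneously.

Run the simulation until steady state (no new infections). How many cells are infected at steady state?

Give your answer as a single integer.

Step 0 (initial): 1 infected
Step 1: +4 new -> 5 infected
Step 2: +6 new -> 11 infected
Step 3: +8 new -> 19 infected
Step 4: +10 new -> 29 infected
Step 5: +9 new -> 38 infected
Step 6: +6 new -> 44 infected
Step 7: +5 new -> 49 infected
Step 8: +2 new -> 51 infected
Step 9: +1 new -> 52 infected
Step 10: +0 new -> 52 infected

Answer: 52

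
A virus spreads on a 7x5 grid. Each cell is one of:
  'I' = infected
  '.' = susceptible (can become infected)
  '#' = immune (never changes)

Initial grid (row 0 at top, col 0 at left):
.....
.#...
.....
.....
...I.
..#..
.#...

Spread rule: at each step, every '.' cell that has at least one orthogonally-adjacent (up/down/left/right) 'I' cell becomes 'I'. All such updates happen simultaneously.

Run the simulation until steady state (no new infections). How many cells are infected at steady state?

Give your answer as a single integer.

Answer: 32

Derivation:
Step 0 (initial): 1 infected
Step 1: +4 new -> 5 infected
Step 2: +6 new -> 11 infected
Step 3: +8 new -> 19 infected
Step 4: +6 new -> 25 infected
Step 5: +4 new -> 29 infected
Step 6: +2 new -> 31 infected
Step 7: +1 new -> 32 infected
Step 8: +0 new -> 32 infected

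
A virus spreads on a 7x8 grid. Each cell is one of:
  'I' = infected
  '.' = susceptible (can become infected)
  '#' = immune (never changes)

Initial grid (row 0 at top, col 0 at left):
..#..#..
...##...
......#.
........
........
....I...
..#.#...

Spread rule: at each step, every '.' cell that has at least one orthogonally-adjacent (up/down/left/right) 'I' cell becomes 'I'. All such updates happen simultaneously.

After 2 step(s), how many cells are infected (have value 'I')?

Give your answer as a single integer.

Answer: 11

Derivation:
Step 0 (initial): 1 infected
Step 1: +3 new -> 4 infected
Step 2: +7 new -> 11 infected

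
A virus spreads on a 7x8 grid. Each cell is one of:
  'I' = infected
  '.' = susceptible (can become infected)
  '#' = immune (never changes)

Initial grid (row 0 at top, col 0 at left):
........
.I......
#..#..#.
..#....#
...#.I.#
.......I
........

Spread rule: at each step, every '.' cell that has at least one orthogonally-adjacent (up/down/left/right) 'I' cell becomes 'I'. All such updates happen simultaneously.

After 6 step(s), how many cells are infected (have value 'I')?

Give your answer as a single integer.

Answer: 49

Derivation:
Step 0 (initial): 3 infected
Step 1: +10 new -> 13 infected
Step 2: +11 new -> 24 infected
Step 3: +9 new -> 33 infected
Step 4: +8 new -> 41 infected
Step 5: +5 new -> 46 infected
Step 6: +3 new -> 49 infected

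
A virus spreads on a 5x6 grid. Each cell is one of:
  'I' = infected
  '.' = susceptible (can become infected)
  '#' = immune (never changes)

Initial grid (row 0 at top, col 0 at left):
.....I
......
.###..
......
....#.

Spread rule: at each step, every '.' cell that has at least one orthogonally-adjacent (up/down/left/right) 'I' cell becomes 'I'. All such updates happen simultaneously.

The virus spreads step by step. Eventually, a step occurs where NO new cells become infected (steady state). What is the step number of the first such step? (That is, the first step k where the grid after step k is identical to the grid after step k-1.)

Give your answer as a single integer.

Answer: 10

Derivation:
Step 0 (initial): 1 infected
Step 1: +2 new -> 3 infected
Step 2: +3 new -> 6 infected
Step 3: +4 new -> 10 infected
Step 4: +4 new -> 14 infected
Step 5: +3 new -> 17 infected
Step 6: +3 new -> 20 infected
Step 7: +3 new -> 23 infected
Step 8: +2 new -> 25 infected
Step 9: +1 new -> 26 infected
Step 10: +0 new -> 26 infected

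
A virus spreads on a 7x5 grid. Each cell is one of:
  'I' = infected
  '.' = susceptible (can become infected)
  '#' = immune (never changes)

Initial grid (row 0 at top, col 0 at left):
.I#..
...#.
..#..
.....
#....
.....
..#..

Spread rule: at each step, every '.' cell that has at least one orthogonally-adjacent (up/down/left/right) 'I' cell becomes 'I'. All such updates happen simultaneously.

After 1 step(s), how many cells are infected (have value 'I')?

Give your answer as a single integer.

Answer: 3

Derivation:
Step 0 (initial): 1 infected
Step 1: +2 new -> 3 infected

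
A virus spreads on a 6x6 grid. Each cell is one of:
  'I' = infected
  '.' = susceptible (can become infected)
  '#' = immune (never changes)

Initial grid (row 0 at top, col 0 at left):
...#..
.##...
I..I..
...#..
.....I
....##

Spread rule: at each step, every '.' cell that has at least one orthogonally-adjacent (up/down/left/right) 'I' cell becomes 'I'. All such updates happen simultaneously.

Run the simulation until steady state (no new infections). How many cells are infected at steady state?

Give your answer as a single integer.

Answer: 30

Derivation:
Step 0 (initial): 3 infected
Step 1: +8 new -> 11 infected
Step 2: +8 new -> 19 infected
Step 3: +7 new -> 26 infected
Step 4: +4 new -> 30 infected
Step 5: +0 new -> 30 infected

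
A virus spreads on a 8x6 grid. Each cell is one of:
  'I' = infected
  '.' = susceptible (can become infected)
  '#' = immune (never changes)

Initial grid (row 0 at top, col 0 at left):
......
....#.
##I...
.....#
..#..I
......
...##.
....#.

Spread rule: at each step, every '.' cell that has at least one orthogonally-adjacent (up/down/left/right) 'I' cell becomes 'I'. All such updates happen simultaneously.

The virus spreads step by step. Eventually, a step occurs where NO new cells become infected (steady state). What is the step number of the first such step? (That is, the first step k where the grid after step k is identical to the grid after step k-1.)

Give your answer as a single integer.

Step 0 (initial): 2 infected
Step 1: +5 new -> 7 infected
Step 2: +10 new -> 17 infected
Step 3: +8 new -> 25 infected
Step 4: +6 new -> 31 infected
Step 5: +4 new -> 35 infected
Step 6: +3 new -> 38 infected
Step 7: +2 new -> 40 infected
Step 8: +0 new -> 40 infected

Answer: 8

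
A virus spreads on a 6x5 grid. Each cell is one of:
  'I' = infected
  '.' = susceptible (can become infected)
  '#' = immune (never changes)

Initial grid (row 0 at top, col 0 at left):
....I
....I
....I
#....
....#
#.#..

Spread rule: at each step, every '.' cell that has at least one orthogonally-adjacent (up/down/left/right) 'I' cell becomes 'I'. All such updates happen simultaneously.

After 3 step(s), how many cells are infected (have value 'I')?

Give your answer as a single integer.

Step 0 (initial): 3 infected
Step 1: +4 new -> 7 infected
Step 2: +4 new -> 11 infected
Step 3: +5 new -> 16 infected

Answer: 16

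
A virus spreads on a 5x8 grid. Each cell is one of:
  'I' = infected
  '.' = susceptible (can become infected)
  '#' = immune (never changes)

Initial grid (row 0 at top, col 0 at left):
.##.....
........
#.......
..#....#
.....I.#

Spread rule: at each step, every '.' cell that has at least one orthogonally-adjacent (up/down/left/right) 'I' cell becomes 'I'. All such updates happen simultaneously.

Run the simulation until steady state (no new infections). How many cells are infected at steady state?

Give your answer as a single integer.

Answer: 34

Derivation:
Step 0 (initial): 1 infected
Step 1: +3 new -> 4 infected
Step 2: +4 new -> 8 infected
Step 3: +5 new -> 13 infected
Step 4: +6 new -> 19 infected
Step 5: +7 new -> 26 infected
Step 6: +5 new -> 31 infected
Step 7: +1 new -> 32 infected
Step 8: +1 new -> 33 infected
Step 9: +1 new -> 34 infected
Step 10: +0 new -> 34 infected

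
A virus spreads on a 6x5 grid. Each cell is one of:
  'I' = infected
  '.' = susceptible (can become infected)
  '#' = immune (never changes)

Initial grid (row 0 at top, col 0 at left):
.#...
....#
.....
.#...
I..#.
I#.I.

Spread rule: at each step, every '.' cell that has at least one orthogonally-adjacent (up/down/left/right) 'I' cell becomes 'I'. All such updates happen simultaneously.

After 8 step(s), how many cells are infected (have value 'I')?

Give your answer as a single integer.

Step 0 (initial): 3 infected
Step 1: +4 new -> 7 infected
Step 2: +3 new -> 10 infected
Step 3: +4 new -> 14 infected
Step 4: +5 new -> 19 infected
Step 5: +2 new -> 21 infected
Step 6: +2 new -> 23 infected
Step 7: +1 new -> 24 infected
Step 8: +1 new -> 25 infected

Answer: 25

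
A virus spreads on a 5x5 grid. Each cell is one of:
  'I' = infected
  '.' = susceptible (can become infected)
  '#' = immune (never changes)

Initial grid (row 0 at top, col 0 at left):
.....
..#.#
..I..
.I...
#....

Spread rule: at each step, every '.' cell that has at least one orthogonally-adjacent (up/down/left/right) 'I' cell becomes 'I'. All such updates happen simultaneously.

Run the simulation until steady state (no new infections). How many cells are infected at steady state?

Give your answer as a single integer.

Step 0 (initial): 2 infected
Step 1: +5 new -> 7 infected
Step 2: +6 new -> 13 infected
Step 3: +5 new -> 18 infected
Step 4: +4 new -> 22 infected
Step 5: +0 new -> 22 infected

Answer: 22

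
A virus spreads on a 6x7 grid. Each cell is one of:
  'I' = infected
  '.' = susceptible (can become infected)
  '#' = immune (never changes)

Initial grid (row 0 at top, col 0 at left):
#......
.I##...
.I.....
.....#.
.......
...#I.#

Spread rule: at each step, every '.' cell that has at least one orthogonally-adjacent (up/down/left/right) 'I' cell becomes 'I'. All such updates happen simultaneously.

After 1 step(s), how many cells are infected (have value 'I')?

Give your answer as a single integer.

Step 0 (initial): 3 infected
Step 1: +7 new -> 10 infected

Answer: 10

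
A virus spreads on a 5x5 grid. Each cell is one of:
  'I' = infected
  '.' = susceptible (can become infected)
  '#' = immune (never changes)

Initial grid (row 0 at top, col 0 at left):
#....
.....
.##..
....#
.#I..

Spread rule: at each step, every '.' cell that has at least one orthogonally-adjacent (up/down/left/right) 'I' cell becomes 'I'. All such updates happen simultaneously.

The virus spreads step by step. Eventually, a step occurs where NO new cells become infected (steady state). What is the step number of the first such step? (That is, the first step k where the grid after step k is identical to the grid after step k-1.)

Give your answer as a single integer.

Answer: 8

Derivation:
Step 0 (initial): 1 infected
Step 1: +2 new -> 3 infected
Step 2: +3 new -> 6 infected
Step 3: +2 new -> 8 infected
Step 4: +4 new -> 12 infected
Step 5: +4 new -> 16 infected
Step 6: +3 new -> 19 infected
Step 7: +1 new -> 20 infected
Step 8: +0 new -> 20 infected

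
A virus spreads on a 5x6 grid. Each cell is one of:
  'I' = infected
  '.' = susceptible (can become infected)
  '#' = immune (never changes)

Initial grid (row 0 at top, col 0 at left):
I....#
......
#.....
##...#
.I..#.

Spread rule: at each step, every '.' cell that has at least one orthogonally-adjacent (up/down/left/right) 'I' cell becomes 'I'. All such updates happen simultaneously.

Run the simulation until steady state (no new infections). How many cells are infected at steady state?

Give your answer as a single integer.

Answer: 23

Derivation:
Step 0 (initial): 2 infected
Step 1: +4 new -> 6 infected
Step 2: +4 new -> 10 infected
Step 3: +5 new -> 15 infected
Step 4: +4 new -> 19 infected
Step 5: +2 new -> 21 infected
Step 6: +2 new -> 23 infected
Step 7: +0 new -> 23 infected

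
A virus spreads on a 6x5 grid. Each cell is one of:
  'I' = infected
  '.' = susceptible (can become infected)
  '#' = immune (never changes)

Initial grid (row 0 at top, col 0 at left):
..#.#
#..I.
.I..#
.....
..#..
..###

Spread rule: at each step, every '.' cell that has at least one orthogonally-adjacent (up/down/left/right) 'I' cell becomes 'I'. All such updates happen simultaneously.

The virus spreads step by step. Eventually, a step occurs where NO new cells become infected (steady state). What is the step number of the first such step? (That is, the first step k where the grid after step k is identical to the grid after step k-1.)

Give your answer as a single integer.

Step 0 (initial): 2 infected
Step 1: +8 new -> 10 infected
Step 2: +5 new -> 15 infected
Step 3: +5 new -> 20 infected
Step 4: +2 new -> 22 infected
Step 5: +0 new -> 22 infected

Answer: 5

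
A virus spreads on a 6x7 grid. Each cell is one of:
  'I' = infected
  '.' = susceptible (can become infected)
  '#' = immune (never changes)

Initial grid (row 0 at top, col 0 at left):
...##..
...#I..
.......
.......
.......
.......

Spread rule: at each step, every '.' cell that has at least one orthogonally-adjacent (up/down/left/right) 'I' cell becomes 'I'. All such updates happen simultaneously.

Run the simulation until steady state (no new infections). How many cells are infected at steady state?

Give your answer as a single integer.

Step 0 (initial): 1 infected
Step 1: +2 new -> 3 infected
Step 2: +5 new -> 8 infected
Step 3: +6 new -> 14 infected
Step 4: +7 new -> 21 infected
Step 5: +8 new -> 29 infected
Step 6: +6 new -> 35 infected
Step 7: +3 new -> 38 infected
Step 8: +1 new -> 39 infected
Step 9: +0 new -> 39 infected

Answer: 39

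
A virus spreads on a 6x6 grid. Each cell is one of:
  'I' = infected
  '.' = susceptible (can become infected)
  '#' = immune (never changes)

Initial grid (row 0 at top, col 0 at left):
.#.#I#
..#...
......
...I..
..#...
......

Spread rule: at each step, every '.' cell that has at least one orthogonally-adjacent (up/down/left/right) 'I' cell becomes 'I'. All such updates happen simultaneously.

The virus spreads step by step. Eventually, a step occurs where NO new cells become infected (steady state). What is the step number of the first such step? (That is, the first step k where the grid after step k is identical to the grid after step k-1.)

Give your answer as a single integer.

Step 0 (initial): 2 infected
Step 1: +5 new -> 7 infected
Step 2: +8 new -> 15 infected
Step 3: +7 new -> 22 infected
Step 4: +5 new -> 27 infected
Step 5: +2 new -> 29 infected
Step 6: +1 new -> 30 infected
Step 7: +0 new -> 30 infected

Answer: 7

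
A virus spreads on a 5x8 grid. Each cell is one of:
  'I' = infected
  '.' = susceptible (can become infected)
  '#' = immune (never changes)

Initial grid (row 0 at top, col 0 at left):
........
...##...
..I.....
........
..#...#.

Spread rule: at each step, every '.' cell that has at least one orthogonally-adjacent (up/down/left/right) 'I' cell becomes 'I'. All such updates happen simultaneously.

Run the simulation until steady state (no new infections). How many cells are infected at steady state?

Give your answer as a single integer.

Step 0 (initial): 1 infected
Step 1: +4 new -> 5 infected
Step 2: +6 new -> 11 infected
Step 3: +8 new -> 19 infected
Step 4: +7 new -> 26 infected
Step 5: +5 new -> 31 infected
Step 6: +3 new -> 34 infected
Step 7: +2 new -> 36 infected
Step 8: +0 new -> 36 infected

Answer: 36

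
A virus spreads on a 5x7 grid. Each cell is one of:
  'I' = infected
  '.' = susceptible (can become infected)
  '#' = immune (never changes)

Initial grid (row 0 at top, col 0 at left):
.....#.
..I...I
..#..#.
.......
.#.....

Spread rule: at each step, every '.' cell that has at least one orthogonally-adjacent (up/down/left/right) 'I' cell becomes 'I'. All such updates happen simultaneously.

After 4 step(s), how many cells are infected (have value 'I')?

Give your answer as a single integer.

Step 0 (initial): 2 infected
Step 1: +6 new -> 8 infected
Step 2: +7 new -> 15 infected
Step 3: +8 new -> 23 infected
Step 4: +5 new -> 28 infected

Answer: 28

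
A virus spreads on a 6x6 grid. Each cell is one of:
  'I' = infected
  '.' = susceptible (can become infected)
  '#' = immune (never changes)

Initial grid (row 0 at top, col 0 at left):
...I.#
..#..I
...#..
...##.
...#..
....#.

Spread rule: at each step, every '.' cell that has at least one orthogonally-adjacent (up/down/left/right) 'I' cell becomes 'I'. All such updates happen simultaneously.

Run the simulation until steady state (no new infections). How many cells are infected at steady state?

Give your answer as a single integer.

Step 0 (initial): 2 infected
Step 1: +5 new -> 7 infected
Step 2: +3 new -> 10 infected
Step 3: +3 new -> 13 infected
Step 4: +4 new -> 17 infected
Step 5: +3 new -> 20 infected
Step 6: +3 new -> 23 infected
Step 7: +3 new -> 26 infected
Step 8: +2 new -> 28 infected
Step 9: +1 new -> 29 infected
Step 10: +0 new -> 29 infected

Answer: 29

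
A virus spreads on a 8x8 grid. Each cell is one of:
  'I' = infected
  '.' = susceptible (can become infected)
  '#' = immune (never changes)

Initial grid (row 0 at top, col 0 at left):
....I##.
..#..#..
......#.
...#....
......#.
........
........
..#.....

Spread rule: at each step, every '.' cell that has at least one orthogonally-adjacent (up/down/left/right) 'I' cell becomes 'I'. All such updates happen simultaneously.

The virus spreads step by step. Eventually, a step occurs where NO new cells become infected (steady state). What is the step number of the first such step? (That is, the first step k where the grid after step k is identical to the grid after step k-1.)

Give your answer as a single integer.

Step 0 (initial): 1 infected
Step 1: +2 new -> 3 infected
Step 2: +3 new -> 6 infected
Step 3: +4 new -> 10 infected
Step 4: +5 new -> 15 infected
Step 5: +7 new -> 22 infected
Step 6: +7 new -> 29 infected
Step 7: +9 new -> 38 infected
Step 8: +8 new -> 46 infected
Step 9: +6 new -> 52 infected
Step 10: +3 new -> 55 infected
Step 11: +1 new -> 56 infected
Step 12: +0 new -> 56 infected

Answer: 12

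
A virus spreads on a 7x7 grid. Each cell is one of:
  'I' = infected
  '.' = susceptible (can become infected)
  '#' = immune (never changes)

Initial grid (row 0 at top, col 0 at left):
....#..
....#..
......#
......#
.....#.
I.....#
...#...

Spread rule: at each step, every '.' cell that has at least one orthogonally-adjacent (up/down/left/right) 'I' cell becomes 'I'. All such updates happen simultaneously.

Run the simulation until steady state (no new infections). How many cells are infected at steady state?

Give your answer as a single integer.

Answer: 41

Derivation:
Step 0 (initial): 1 infected
Step 1: +3 new -> 4 infected
Step 2: +4 new -> 8 infected
Step 3: +5 new -> 13 infected
Step 4: +5 new -> 18 infected
Step 5: +7 new -> 25 infected
Step 6: +5 new -> 30 infected
Step 7: +5 new -> 35 infected
Step 8: +2 new -> 37 infected
Step 9: +1 new -> 38 infected
Step 10: +2 new -> 40 infected
Step 11: +1 new -> 41 infected
Step 12: +0 new -> 41 infected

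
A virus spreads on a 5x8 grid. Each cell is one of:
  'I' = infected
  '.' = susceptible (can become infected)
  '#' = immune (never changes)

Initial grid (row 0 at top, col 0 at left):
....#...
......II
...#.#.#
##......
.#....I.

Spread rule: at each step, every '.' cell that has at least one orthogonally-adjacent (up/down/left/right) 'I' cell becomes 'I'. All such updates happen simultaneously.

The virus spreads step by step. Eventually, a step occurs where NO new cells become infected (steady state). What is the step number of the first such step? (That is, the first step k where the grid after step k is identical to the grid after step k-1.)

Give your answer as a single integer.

Step 0 (initial): 3 infected
Step 1: +7 new -> 10 infected
Step 2: +5 new -> 15 infected
Step 3: +4 new -> 19 infected
Step 4: +4 new -> 23 infected
Step 5: +4 new -> 27 infected
Step 6: +3 new -> 30 infected
Step 7: +2 new -> 32 infected
Step 8: +0 new -> 32 infected

Answer: 8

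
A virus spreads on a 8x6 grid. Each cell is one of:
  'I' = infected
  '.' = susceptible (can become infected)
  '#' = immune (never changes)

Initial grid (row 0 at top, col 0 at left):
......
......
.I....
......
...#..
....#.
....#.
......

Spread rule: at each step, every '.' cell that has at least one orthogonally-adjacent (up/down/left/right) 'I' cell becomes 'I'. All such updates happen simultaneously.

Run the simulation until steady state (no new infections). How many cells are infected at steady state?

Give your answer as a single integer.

Step 0 (initial): 1 infected
Step 1: +4 new -> 5 infected
Step 2: +7 new -> 12 infected
Step 3: +8 new -> 20 infected
Step 4: +7 new -> 27 infected
Step 5: +8 new -> 35 infected
Step 6: +5 new -> 40 infected
Step 7: +2 new -> 42 infected
Step 8: +2 new -> 44 infected
Step 9: +1 new -> 45 infected
Step 10: +0 new -> 45 infected

Answer: 45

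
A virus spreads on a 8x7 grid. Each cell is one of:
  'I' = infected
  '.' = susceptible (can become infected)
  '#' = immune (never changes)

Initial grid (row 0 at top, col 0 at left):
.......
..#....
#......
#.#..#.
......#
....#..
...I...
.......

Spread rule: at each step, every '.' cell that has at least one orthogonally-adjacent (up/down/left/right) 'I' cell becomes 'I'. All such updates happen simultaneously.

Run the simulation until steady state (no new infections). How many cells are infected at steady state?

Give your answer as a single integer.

Step 0 (initial): 1 infected
Step 1: +4 new -> 5 infected
Step 2: +6 new -> 11 infected
Step 3: +9 new -> 20 infected
Step 4: +8 new -> 28 infected
Step 5: +5 new -> 33 infected
Step 6: +4 new -> 37 infected
Step 7: +5 new -> 42 infected
Step 8: +5 new -> 47 infected
Step 9: +2 new -> 49 infected
Step 10: +0 new -> 49 infected

Answer: 49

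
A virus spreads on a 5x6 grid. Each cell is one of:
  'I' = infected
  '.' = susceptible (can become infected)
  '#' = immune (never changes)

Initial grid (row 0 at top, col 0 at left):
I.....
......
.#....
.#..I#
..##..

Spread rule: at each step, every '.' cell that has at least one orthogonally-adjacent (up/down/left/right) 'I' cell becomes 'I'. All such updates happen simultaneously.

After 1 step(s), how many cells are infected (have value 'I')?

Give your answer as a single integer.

Answer: 7

Derivation:
Step 0 (initial): 2 infected
Step 1: +5 new -> 7 infected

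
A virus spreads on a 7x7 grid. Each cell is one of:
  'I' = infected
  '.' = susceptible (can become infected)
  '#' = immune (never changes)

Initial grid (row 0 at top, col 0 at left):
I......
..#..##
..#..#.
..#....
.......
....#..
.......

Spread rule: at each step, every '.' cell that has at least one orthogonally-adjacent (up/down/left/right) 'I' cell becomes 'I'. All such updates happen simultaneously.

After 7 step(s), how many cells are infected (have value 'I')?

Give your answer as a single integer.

Step 0 (initial): 1 infected
Step 1: +2 new -> 3 infected
Step 2: +3 new -> 6 infected
Step 3: +3 new -> 9 infected
Step 4: +4 new -> 13 infected
Step 5: +5 new -> 18 infected
Step 6: +6 new -> 24 infected
Step 7: +4 new -> 28 infected

Answer: 28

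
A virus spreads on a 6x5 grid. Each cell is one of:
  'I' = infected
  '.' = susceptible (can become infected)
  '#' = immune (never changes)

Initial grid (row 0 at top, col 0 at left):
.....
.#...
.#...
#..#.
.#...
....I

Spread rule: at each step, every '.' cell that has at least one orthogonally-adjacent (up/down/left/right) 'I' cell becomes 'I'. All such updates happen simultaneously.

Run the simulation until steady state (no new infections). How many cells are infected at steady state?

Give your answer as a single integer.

Step 0 (initial): 1 infected
Step 1: +2 new -> 3 infected
Step 2: +3 new -> 6 infected
Step 3: +3 new -> 9 infected
Step 4: +4 new -> 13 infected
Step 5: +5 new -> 18 infected
Step 6: +2 new -> 20 infected
Step 7: +1 new -> 21 infected
Step 8: +1 new -> 22 infected
Step 9: +1 new -> 23 infected
Step 10: +1 new -> 24 infected
Step 11: +1 new -> 25 infected
Step 12: +0 new -> 25 infected

Answer: 25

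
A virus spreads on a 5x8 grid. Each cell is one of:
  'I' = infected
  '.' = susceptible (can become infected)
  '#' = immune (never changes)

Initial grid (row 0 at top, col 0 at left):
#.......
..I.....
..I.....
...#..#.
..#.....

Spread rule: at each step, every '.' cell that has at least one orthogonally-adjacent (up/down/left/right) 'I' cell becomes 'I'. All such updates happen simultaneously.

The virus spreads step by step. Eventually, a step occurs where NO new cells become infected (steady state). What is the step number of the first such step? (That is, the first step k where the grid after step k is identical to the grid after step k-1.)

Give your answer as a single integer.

Answer: 8

Derivation:
Step 0 (initial): 2 infected
Step 1: +6 new -> 8 infected
Step 2: +7 new -> 15 infected
Step 3: +6 new -> 21 infected
Step 4: +6 new -> 27 infected
Step 5: +5 new -> 32 infected
Step 6: +3 new -> 35 infected
Step 7: +1 new -> 36 infected
Step 8: +0 new -> 36 infected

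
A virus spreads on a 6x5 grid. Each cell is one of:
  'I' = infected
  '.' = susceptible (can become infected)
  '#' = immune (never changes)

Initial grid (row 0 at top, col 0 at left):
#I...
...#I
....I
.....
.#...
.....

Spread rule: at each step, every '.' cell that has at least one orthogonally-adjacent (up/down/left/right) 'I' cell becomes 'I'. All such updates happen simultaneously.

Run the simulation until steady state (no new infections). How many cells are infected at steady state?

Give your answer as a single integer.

Answer: 27

Derivation:
Step 0 (initial): 3 infected
Step 1: +5 new -> 8 infected
Step 2: +7 new -> 15 infected
Step 3: +5 new -> 20 infected
Step 4: +3 new -> 23 infected
Step 5: +2 new -> 25 infected
Step 6: +2 new -> 27 infected
Step 7: +0 new -> 27 infected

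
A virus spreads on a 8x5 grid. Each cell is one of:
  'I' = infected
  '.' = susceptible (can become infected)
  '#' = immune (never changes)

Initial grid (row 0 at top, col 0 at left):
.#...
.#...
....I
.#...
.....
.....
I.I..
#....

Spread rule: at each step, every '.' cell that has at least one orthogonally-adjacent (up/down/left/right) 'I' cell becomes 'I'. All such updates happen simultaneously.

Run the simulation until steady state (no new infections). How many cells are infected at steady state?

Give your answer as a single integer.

Answer: 36

Derivation:
Step 0 (initial): 3 infected
Step 1: +8 new -> 11 infected
Step 2: +12 new -> 23 infected
Step 3: +9 new -> 32 infected
Step 4: +2 new -> 34 infected
Step 5: +1 new -> 35 infected
Step 6: +1 new -> 36 infected
Step 7: +0 new -> 36 infected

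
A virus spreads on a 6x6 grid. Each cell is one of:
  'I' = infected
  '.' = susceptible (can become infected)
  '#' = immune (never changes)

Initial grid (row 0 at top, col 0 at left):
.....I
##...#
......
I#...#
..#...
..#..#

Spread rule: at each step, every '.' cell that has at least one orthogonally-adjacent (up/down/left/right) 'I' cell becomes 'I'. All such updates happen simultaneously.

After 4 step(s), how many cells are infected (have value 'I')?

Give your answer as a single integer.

Step 0 (initial): 2 infected
Step 1: +3 new -> 5 infected
Step 2: +5 new -> 10 infected
Step 3: +5 new -> 15 infected
Step 4: +6 new -> 21 infected

Answer: 21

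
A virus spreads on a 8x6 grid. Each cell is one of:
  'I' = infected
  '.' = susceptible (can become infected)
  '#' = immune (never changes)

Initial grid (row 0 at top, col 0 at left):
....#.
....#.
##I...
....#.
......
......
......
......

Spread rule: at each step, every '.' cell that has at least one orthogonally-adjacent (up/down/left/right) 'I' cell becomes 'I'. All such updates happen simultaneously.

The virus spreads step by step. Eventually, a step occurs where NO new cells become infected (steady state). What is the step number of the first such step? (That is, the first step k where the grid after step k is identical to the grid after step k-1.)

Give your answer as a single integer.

Answer: 9

Derivation:
Step 0 (initial): 1 infected
Step 1: +3 new -> 4 infected
Step 2: +7 new -> 11 infected
Step 3: +8 new -> 19 infected
Step 4: +8 new -> 27 infected
Step 5: +7 new -> 34 infected
Step 6: +5 new -> 39 infected
Step 7: +3 new -> 42 infected
Step 8: +1 new -> 43 infected
Step 9: +0 new -> 43 infected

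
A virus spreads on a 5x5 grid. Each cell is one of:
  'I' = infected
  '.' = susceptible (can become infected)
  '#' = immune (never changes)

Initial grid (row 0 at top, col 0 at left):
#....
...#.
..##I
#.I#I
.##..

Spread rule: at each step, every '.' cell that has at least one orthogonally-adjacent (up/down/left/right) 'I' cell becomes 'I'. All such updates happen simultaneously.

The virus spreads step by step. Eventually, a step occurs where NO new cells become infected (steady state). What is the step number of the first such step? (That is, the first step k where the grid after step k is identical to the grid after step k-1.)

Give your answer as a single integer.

Answer: 5

Derivation:
Step 0 (initial): 3 infected
Step 1: +3 new -> 6 infected
Step 2: +3 new -> 9 infected
Step 3: +3 new -> 12 infected
Step 4: +4 new -> 16 infected
Step 5: +0 new -> 16 infected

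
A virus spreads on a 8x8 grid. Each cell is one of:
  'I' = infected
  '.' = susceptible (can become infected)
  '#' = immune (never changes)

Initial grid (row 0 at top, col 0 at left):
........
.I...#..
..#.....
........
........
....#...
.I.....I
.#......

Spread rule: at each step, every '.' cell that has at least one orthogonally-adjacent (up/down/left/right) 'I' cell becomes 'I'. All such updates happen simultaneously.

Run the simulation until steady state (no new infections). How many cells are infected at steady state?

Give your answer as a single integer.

Answer: 60

Derivation:
Step 0 (initial): 3 infected
Step 1: +10 new -> 13 infected
Step 2: +15 new -> 28 infected
Step 3: +14 new -> 42 infected
Step 4: +8 new -> 50 infected
Step 5: +7 new -> 57 infected
Step 6: +3 new -> 60 infected
Step 7: +0 new -> 60 infected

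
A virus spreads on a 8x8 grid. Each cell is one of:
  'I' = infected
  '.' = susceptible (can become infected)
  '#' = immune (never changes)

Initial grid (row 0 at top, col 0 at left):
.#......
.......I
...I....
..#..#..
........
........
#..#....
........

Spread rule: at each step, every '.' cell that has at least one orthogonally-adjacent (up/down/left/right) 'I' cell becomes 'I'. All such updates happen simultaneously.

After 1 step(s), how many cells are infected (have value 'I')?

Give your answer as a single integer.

Step 0 (initial): 2 infected
Step 1: +7 new -> 9 infected

Answer: 9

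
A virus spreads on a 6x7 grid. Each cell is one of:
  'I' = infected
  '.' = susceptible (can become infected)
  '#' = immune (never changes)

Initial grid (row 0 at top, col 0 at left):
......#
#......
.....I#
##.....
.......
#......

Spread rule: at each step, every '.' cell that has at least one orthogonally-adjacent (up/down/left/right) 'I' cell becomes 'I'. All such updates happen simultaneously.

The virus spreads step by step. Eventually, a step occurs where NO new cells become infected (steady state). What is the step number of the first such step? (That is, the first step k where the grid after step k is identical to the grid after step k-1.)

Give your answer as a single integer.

Answer: 8

Derivation:
Step 0 (initial): 1 infected
Step 1: +3 new -> 4 infected
Step 2: +7 new -> 11 infected
Step 3: +7 new -> 18 infected
Step 4: +7 new -> 25 infected
Step 5: +5 new -> 30 infected
Step 6: +3 new -> 33 infected
Step 7: +3 new -> 36 infected
Step 8: +0 new -> 36 infected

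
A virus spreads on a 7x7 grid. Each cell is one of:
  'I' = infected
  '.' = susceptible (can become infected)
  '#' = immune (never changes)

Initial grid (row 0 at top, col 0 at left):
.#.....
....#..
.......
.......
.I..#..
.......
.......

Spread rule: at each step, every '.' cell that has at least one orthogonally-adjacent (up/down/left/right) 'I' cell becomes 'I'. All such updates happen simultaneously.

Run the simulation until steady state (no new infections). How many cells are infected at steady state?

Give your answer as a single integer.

Step 0 (initial): 1 infected
Step 1: +4 new -> 5 infected
Step 2: +7 new -> 12 infected
Step 3: +7 new -> 19 infected
Step 4: +6 new -> 25 infected
Step 5: +7 new -> 32 infected
Step 6: +6 new -> 38 infected
Step 7: +5 new -> 43 infected
Step 8: +2 new -> 45 infected
Step 9: +1 new -> 46 infected
Step 10: +0 new -> 46 infected

Answer: 46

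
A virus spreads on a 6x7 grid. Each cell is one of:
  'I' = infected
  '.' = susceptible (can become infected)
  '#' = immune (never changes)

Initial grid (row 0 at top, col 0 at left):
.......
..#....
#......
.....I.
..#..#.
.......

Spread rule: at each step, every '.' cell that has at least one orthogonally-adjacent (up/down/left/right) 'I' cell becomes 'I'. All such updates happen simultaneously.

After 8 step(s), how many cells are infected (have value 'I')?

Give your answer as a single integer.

Answer: 38

Derivation:
Step 0 (initial): 1 infected
Step 1: +3 new -> 4 infected
Step 2: +6 new -> 10 infected
Step 3: +8 new -> 18 infected
Step 4: +7 new -> 25 infected
Step 5: +5 new -> 30 infected
Step 6: +4 new -> 34 infected
Step 7: +3 new -> 37 infected
Step 8: +1 new -> 38 infected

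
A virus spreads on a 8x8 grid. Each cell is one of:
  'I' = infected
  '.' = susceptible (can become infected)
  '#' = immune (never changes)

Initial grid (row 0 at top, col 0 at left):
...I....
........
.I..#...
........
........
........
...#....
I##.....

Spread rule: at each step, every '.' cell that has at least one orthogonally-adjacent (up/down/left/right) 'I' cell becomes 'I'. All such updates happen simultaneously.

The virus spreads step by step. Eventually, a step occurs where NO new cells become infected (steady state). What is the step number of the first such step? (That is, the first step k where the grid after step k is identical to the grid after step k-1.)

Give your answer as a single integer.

Step 0 (initial): 3 infected
Step 1: +8 new -> 11 infected
Step 2: +11 new -> 22 infected
Step 3: +8 new -> 30 infected
Step 4: +6 new -> 36 infected
Step 5: +5 new -> 41 infected
Step 6: +4 new -> 45 infected
Step 7: +4 new -> 49 infected
Step 8: +4 new -> 53 infected
Step 9: +4 new -> 57 infected
Step 10: +2 new -> 59 infected
Step 11: +1 new -> 60 infected
Step 12: +0 new -> 60 infected

Answer: 12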